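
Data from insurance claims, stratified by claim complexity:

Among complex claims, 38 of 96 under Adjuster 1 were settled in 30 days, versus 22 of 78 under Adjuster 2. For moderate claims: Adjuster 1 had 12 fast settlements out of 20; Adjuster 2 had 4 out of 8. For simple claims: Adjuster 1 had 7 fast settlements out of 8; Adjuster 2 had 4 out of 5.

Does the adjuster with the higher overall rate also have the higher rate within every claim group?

Yes

Complex: Adjuster 1 38/96 = 39.6%, Adjuster 2 22/78 = 28.2% → Adjuster 1
Moderate: Adjuster 1 12/20 = 60.0%, Adjuster 2 4/8 = 50.0% → Adjuster 1
Simple: Adjuster 1 7/8 = 87.5%, Adjuster 2 4/5 = 80.0% → Adjuster 1
Overall: Adjuster 1 57/124 = 46.0%, Adjuster 2 30/91 = 33.0% → Adjuster 1
Adjuster 1 wins overall and in every claim group — no reversal.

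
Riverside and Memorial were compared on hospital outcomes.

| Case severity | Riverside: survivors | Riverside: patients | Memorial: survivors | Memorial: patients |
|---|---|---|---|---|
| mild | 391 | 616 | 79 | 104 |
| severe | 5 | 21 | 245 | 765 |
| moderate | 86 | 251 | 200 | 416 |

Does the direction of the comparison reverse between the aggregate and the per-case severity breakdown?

Mild: Riverside 391/616 = 63.5%, Memorial 79/104 = 76.0% → Memorial
Severe: Riverside 5/21 = 23.8%, Memorial 245/765 = 32.0% → Memorial
Moderate: Riverside 86/251 = 34.3%, Memorial 200/416 = 48.1% → Memorial
Overall: Riverside 482/888 = 54.3%, Memorial 524/1285 = 40.8% → Riverside
Memorial wins each case group but Riverside wins overall — the comparison reverses. Memorial's patients skew toward severe, which has a lower base rate.

Yes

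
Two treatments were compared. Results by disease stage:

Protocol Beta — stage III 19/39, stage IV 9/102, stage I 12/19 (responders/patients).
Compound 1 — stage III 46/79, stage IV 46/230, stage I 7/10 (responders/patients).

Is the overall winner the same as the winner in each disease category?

Yes

Stage III: Protocol Beta 19/39 = 48.7%, Compound 1 46/79 = 58.2% → Compound 1
Stage IV: Protocol Beta 9/102 = 8.8%, Compound 1 46/230 = 20.0% → Compound 1
Stage I: Protocol Beta 12/19 = 63.2%, Compound 1 7/10 = 70.0% → Compound 1
Overall: Protocol Beta 40/160 = 25.0%, Compound 1 99/319 = 31.0% → Compound 1
Compound 1 wins overall and in every disease group — no reversal.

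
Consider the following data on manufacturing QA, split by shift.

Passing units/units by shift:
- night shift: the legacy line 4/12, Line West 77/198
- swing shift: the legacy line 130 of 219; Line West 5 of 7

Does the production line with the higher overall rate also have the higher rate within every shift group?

No

Night shift: the legacy line 4/12 = 33.3%, Line West 77/198 = 38.9% → Line West
Swing shift: the legacy line 130/219 = 59.4%, Line West 5/7 = 71.4% → Line West
Overall: the legacy line 134/231 = 58.0%, Line West 82/205 = 40.0% → the legacy line
Line West wins each shift group but the legacy line wins overall — the comparison reverses. Line West's units skew toward night shift, which has a lower base rate.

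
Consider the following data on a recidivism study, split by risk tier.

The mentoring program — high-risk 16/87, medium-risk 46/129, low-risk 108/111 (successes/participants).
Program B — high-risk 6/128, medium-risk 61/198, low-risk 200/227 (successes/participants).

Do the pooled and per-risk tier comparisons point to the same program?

Yes

High-risk: the mentoring program 16/87 = 18.4%, Program B 6/128 = 4.7% → the mentoring program
Medium-risk: the mentoring program 46/129 = 35.7%, Program B 61/198 = 30.8% → the mentoring program
Low-risk: the mentoring program 108/111 = 97.3%, Program B 200/227 = 88.1% → the mentoring program
Overall: the mentoring program 170/327 = 52.0%, Program B 267/553 = 48.3% → the mentoring program
The mentoring program wins overall and in every risk group — no reversal.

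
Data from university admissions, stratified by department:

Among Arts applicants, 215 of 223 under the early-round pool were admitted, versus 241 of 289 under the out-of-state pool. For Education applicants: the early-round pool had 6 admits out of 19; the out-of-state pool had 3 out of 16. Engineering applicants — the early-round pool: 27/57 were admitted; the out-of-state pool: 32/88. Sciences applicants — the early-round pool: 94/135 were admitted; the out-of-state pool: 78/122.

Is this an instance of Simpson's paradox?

No

Arts: the early-round pool 215/223 = 96.4%, the out-of-state pool 241/289 = 83.4% → the early-round pool
Education: the early-round pool 6/19 = 31.6%, the out-of-state pool 3/16 = 18.8% → the early-round pool
Engineering: the early-round pool 27/57 = 47.4%, the out-of-state pool 32/88 = 36.4% → the early-round pool
Sciences: the early-round pool 94/135 = 69.6%, the out-of-state pool 78/122 = 63.9% → the early-round pool
Overall: the early-round pool 342/434 = 78.8%, the out-of-state pool 354/515 = 68.7% → the early-round pool
The early-round pool wins overall and in every department group — no reversal.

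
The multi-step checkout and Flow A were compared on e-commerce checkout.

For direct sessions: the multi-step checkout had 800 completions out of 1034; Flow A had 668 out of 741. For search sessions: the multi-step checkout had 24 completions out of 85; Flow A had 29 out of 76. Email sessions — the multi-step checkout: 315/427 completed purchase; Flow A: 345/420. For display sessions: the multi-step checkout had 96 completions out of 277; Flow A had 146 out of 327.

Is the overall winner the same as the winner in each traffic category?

Yes

Direct: the multi-step checkout 800/1034 = 77.4%, Flow A 668/741 = 90.1% → Flow A
Search: the multi-step checkout 24/85 = 28.2%, Flow A 29/76 = 38.2% → Flow A
Email: the multi-step checkout 315/427 = 73.8%, Flow A 345/420 = 82.1% → Flow A
Display: the multi-step checkout 96/277 = 34.7%, Flow A 146/327 = 44.6% → Flow A
Overall: the multi-step checkout 1235/1823 = 67.7%, Flow A 1188/1564 = 76.0% → Flow A
Flow A wins overall and in every traffic group — no reversal.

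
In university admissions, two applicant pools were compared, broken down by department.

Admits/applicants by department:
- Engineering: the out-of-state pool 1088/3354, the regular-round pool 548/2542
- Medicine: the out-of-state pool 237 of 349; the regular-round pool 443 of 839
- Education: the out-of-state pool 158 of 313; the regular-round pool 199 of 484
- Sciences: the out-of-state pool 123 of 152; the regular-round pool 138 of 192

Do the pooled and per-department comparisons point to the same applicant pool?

Yes

Engineering: the out-of-state pool 1088/3354 = 32.4%, the regular-round pool 548/2542 = 21.6% → the out-of-state pool
Medicine: the out-of-state pool 237/349 = 67.9%, the regular-round pool 443/839 = 52.8% → the out-of-state pool
Education: the out-of-state pool 158/313 = 50.5%, the regular-round pool 199/484 = 41.1% → the out-of-state pool
Sciences: the out-of-state pool 123/152 = 80.9%, the regular-round pool 138/192 = 71.9% → the out-of-state pool
Overall: the out-of-state pool 1606/4168 = 38.5%, the regular-round pool 1328/4057 = 32.7% → the out-of-state pool
The out-of-state pool wins overall and in every department group — no reversal.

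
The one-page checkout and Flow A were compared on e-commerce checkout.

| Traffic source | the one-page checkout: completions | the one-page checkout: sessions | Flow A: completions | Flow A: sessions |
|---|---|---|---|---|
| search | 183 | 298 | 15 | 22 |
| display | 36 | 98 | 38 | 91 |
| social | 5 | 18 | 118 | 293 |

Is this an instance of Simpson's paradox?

Yes

Search: the one-page checkout 183/298 = 61.4%, Flow A 15/22 = 68.2% → Flow A
Display: the one-page checkout 36/98 = 36.7%, Flow A 38/91 = 41.8% → Flow A
Social: the one-page checkout 5/18 = 27.8%, Flow A 118/293 = 40.3% → Flow A
Overall: the one-page checkout 224/414 = 54.1%, Flow A 171/406 = 42.1% → the one-page checkout
Flow A wins each traffic group but the one-page checkout wins overall — the comparison reverses. Flow A's sessions skew toward social, which has a lower base rate.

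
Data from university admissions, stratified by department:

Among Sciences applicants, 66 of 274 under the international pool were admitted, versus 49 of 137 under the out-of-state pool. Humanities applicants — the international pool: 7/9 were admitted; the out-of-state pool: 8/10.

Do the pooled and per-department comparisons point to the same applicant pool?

Yes

Sciences: the international pool 66/274 = 24.1%, the out-of-state pool 49/137 = 35.8% → the out-of-state pool
Humanities: the international pool 7/9 = 77.8%, the out-of-state pool 8/10 = 80.0% → the out-of-state pool
Overall: the international pool 73/283 = 25.8%, the out-of-state pool 57/147 = 38.8% → the out-of-state pool
The out-of-state pool wins overall and in every department group — no reversal.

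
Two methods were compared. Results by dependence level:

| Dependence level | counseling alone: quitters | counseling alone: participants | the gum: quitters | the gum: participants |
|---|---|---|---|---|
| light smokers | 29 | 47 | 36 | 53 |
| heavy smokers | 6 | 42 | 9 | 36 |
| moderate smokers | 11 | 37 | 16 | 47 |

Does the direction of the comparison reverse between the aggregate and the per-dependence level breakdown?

No

Light smokers: counseling alone 29/47 = 61.7%, the gum 36/53 = 67.9% → the gum
Heavy smokers: counseling alone 6/42 = 14.3%, the gum 9/36 = 25.0% → the gum
Moderate smokers: counseling alone 11/37 = 29.7%, the gum 16/47 = 34.0% → the gum
Overall: counseling alone 46/126 = 36.5%, the gum 61/136 = 44.9% → the gum
The gum wins overall and in every dependence group — no reversal.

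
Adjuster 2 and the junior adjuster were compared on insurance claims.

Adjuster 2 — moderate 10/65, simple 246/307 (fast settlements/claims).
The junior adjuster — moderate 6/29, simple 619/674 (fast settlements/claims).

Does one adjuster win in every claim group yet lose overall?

Moderate: Adjuster 2 10/65 = 15.4%, the junior adjuster 6/29 = 20.7% → the junior adjuster
Simple: Adjuster 2 246/307 = 80.1%, the junior adjuster 619/674 = 91.8% → the junior adjuster
Overall: Adjuster 2 256/372 = 68.8%, the junior adjuster 625/703 = 88.9% → the junior adjuster
The junior adjuster wins overall and in every claim group — no reversal.

No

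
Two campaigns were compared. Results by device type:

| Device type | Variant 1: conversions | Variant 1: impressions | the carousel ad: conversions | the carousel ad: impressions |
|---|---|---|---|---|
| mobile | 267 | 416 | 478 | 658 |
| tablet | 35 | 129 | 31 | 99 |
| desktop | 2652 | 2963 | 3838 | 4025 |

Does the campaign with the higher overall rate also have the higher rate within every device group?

Mobile: Variant 1 267/416 = 64.2%, the carousel ad 478/658 = 72.6% → the carousel ad
Tablet: Variant 1 35/129 = 27.1%, the carousel ad 31/99 = 31.3% → the carousel ad
Desktop: Variant 1 2652/2963 = 89.5%, the carousel ad 3838/4025 = 95.4% → the carousel ad
Overall: Variant 1 2954/3508 = 84.2%, the carousel ad 4347/4782 = 90.9% → the carousel ad
The carousel ad wins overall and in every device group — no reversal.

Yes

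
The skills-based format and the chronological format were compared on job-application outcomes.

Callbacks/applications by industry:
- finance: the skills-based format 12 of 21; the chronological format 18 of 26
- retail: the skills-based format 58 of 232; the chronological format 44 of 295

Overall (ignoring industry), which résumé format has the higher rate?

Finance: the skills-based format 12/21 = 57.1%, the chronological format 18/26 = 69.2% → the chronological format
Retail: the skills-based format 58/232 = 25.0%, the chronological format 44/295 = 14.9% → the skills-based format
Overall: the skills-based format 70/253 = 27.7%, the chronological format 62/321 = 19.3% → the skills-based format
(Neither sweeps every industry group, but the skills-based format has the higher pooled rate.)

the skills-based format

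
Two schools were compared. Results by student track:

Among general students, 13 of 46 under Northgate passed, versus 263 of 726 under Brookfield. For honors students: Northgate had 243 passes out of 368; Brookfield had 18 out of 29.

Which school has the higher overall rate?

Northgate

General: Northgate 13/46 = 28.3%, Brookfield 263/726 = 36.2% → Brookfield
Honors: Northgate 243/368 = 66.0%, Brookfield 18/29 = 62.1% → Northgate
Overall: Northgate 256/414 = 61.8%, Brookfield 281/755 = 37.2% → Northgate
(Neither sweeps every student group, but Northgate has the higher pooled rate.)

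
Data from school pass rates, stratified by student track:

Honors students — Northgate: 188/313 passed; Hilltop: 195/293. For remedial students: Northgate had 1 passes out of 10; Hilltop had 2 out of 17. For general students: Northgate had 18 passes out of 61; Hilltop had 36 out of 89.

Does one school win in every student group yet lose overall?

No

Honors: Northgate 188/313 = 60.1%, Hilltop 195/293 = 66.6% → Hilltop
Remedial: Northgate 1/10 = 10.0%, Hilltop 2/17 = 11.8% → Hilltop
General: Northgate 18/61 = 29.5%, Hilltop 36/89 = 40.4% → Hilltop
Overall: Northgate 207/384 = 53.9%, Hilltop 233/399 = 58.4% → Hilltop
Hilltop wins overall and in every student group — no reversal.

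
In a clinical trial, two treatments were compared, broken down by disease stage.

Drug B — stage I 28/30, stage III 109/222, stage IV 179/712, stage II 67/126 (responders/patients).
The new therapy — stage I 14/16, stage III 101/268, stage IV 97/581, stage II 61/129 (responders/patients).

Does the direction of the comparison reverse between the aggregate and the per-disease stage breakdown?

Stage I: Drug B 28/30 = 93.3%, the new therapy 14/16 = 87.5% → Drug B
Stage III: Drug B 109/222 = 49.1%, the new therapy 101/268 = 37.7% → Drug B
Stage IV: Drug B 179/712 = 25.1%, the new therapy 97/581 = 16.7% → Drug B
Stage II: Drug B 67/126 = 53.2%, the new therapy 61/129 = 47.3% → Drug B
Overall: Drug B 383/1090 = 35.1%, the new therapy 273/994 = 27.5% → Drug B
Drug B wins overall and in every disease group — no reversal.

No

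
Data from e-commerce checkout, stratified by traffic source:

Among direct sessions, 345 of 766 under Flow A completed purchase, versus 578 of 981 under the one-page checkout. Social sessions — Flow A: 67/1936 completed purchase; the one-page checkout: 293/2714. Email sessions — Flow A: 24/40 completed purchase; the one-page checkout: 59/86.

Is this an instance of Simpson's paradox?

No

Direct: Flow A 345/766 = 45.0%, the one-page checkout 578/981 = 58.9% → the one-page checkout
Social: Flow A 67/1936 = 3.5%, the one-page checkout 293/2714 = 10.8% → the one-page checkout
Email: Flow A 24/40 = 60.0%, the one-page checkout 59/86 = 68.6% → the one-page checkout
Overall: Flow A 436/2742 = 15.9%, the one-page checkout 930/3781 = 24.6% → the one-page checkout
The one-page checkout wins overall and in every traffic group — no reversal.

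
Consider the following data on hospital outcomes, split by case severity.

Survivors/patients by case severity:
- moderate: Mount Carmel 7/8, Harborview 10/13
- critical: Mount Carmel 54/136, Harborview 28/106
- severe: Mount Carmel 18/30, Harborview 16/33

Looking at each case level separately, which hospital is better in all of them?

Mount Carmel

Moderate: Mount Carmel 7/8 = 87.5%, Harborview 10/13 = 76.9% → Mount Carmel
Critical: Mount Carmel 54/136 = 39.7%, Harborview 28/106 = 26.4% → Mount Carmel
Severe: Mount Carmel 18/30 = 60.0%, Harborview 16/33 = 48.5% → Mount Carmel
Mount Carmel has the higher rate in all 3 groups.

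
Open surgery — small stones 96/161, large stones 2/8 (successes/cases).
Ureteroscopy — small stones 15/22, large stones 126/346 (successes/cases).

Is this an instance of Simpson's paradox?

Small stones: open surgery 96/161 = 59.6%, ureteroscopy 15/22 = 68.2% → ureteroscopy
Large stones: open surgery 2/8 = 25.0%, ureteroscopy 126/346 = 36.4% → ureteroscopy
Overall: open surgery 98/169 = 58.0%, ureteroscopy 141/368 = 38.3% → open surgery
Ureteroscopy wins each stone group but open surgery wins overall — the comparison reverses. Ureteroscopy's cases skew toward large stones, which has a lower base rate.

Yes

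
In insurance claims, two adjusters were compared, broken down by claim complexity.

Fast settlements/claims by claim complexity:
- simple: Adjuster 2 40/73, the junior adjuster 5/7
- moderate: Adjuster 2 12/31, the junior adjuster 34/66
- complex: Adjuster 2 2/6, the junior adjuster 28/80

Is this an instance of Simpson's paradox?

Yes

Simple: Adjuster 2 40/73 = 54.8%, the junior adjuster 5/7 = 71.4% → the junior adjuster
Moderate: Adjuster 2 12/31 = 38.7%, the junior adjuster 34/66 = 51.5% → the junior adjuster
Complex: Adjuster 2 2/6 = 33.3%, the junior adjuster 28/80 = 35.0% → the junior adjuster
Overall: Adjuster 2 54/110 = 49.1%, the junior adjuster 67/153 = 43.8% → Adjuster 2
The junior adjuster wins each claim group but Adjuster 2 wins overall — the comparison reverses. The junior adjuster's claims skew toward complex, which has a lower base rate.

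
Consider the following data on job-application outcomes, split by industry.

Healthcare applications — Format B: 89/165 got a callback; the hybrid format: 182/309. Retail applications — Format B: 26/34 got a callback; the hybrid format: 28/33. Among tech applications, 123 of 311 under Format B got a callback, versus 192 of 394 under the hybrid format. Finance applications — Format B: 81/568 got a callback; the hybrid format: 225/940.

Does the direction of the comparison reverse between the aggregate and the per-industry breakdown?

Healthcare: Format B 89/165 = 53.9%, the hybrid format 182/309 = 58.9% → the hybrid format
Retail: Format B 26/34 = 76.5%, the hybrid format 28/33 = 84.8% → the hybrid format
Tech: Format B 123/311 = 39.5%, the hybrid format 192/394 = 48.7% → the hybrid format
Finance: Format B 81/568 = 14.3%, the hybrid format 225/940 = 23.9% → the hybrid format
Overall: Format B 319/1078 = 29.6%, the hybrid format 627/1676 = 37.4% → the hybrid format
The hybrid format wins overall and in every industry group — no reversal.

No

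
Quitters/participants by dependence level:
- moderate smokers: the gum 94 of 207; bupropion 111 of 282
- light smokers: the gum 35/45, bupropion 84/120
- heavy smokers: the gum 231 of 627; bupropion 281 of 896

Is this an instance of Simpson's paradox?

Moderate smokers: the gum 94/207 = 45.4%, bupropion 111/282 = 39.4% → the gum
Light smokers: the gum 35/45 = 77.8%, bupropion 84/120 = 70.0% → the gum
Heavy smokers: the gum 231/627 = 36.8%, bupropion 281/896 = 31.4% → the gum
Overall: the gum 360/879 = 41.0%, bupropion 476/1298 = 36.7% → the gum
The gum wins overall and in every dependence group — no reversal.

No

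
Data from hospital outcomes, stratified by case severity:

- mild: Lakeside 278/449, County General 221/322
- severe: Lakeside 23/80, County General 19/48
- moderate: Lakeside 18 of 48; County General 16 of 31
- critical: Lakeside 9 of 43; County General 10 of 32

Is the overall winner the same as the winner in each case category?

Mild: Lakeside 278/449 = 61.9%, County General 221/322 = 68.6% → County General
Severe: Lakeside 23/80 = 28.8%, County General 19/48 = 39.6% → County General
Moderate: Lakeside 18/48 = 37.5%, County General 16/31 = 51.6% → County General
Critical: Lakeside 9/43 = 20.9%, County General 10/32 = 31.2% → County General
Overall: Lakeside 328/620 = 52.9%, County General 266/433 = 61.4% → County General
County General wins overall and in every case group — no reversal.

Yes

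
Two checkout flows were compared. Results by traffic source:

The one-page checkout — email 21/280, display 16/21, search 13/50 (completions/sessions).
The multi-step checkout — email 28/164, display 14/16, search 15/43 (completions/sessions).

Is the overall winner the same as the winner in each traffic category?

Email: the one-page checkout 21/280 = 7.5%, the multi-step checkout 28/164 = 17.1% → the multi-step checkout
Display: the one-page checkout 16/21 = 76.2%, the multi-step checkout 14/16 = 87.5% → the multi-step checkout
Search: the one-page checkout 13/50 = 26.0%, the multi-step checkout 15/43 = 34.9% → the multi-step checkout
Overall: the one-page checkout 50/351 = 14.2%, the multi-step checkout 57/223 = 25.6% → the multi-step checkout
The multi-step checkout wins overall and in every traffic group — no reversal.

Yes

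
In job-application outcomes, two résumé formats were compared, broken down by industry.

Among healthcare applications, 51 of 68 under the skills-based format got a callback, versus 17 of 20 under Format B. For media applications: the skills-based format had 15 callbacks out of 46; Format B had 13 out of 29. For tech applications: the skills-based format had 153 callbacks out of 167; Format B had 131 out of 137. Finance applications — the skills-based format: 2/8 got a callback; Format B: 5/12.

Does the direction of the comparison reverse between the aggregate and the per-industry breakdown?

No

Healthcare: the skills-based format 51/68 = 75.0%, Format B 17/20 = 85.0% → Format B
Media: the skills-based format 15/46 = 32.6%, Format B 13/29 = 44.8% → Format B
Tech: the skills-based format 153/167 = 91.6%, Format B 131/137 = 95.6% → Format B
Finance: the skills-based format 2/8 = 25.0%, Format B 5/12 = 41.7% → Format B
Overall: the skills-based format 221/289 = 76.5%, Format B 166/198 = 83.8% → Format B
Format B wins overall and in every industry group — no reversal.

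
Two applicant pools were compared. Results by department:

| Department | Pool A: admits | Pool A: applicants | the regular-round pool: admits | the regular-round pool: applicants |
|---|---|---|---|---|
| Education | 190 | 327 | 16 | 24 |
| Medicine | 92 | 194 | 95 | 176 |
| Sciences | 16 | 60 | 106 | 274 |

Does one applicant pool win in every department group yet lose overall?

Yes

Education: Pool A 190/327 = 58.1%, the regular-round pool 16/24 = 66.7% → the regular-round pool
Medicine: Pool A 92/194 = 47.4%, the regular-round pool 95/176 = 54.0% → the regular-round pool
Sciences: Pool A 16/60 = 26.7%, the regular-round pool 106/274 = 38.7% → the regular-round pool
Overall: Pool A 298/581 = 51.3%, the regular-round pool 217/474 = 45.8% → Pool A
The regular-round pool wins each department group but Pool A wins overall — the comparison reverses. The regular-round pool's applicants skew toward Sciences, which has a lower base rate.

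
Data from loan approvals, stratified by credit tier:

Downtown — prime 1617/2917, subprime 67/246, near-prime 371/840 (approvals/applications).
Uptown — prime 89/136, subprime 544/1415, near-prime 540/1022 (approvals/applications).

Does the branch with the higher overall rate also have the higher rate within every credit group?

Prime: Downtown 1617/2917 = 55.4%, Uptown 89/136 = 65.4% → Uptown
Subprime: Downtown 67/246 = 27.2%, Uptown 544/1415 = 38.4% → Uptown
Near-prime: Downtown 371/840 = 44.2%, Uptown 540/1022 = 52.8% → Uptown
Overall: Downtown 2055/4003 = 51.3%, Uptown 1173/2573 = 45.6% → Downtown
Uptown wins each credit group but Downtown wins overall — the comparison reverses. Uptown's applications skew toward subprime, which has a lower base rate.

No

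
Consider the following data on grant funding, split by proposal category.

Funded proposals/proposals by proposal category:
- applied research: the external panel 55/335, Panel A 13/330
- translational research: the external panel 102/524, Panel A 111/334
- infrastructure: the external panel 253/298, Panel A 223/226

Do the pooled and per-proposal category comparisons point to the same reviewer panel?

No

Applied research: the external panel 55/335 = 16.4%, Panel A 13/330 = 3.9% → the external panel
Translational research: the external panel 102/524 = 19.5%, Panel A 111/334 = 33.2% → Panel A
Infrastructure: the external panel 253/298 = 84.9%, Panel A 223/226 = 98.7% → Panel A
Overall: the external panel 410/1157 = 35.4%, Panel A 347/890 = 39.0% → Panel A
Neither sweeps: the external panel wins 1 of 3 groups, Panel A wins 2. Panel A wins overall but not every group — no Simpson reversal.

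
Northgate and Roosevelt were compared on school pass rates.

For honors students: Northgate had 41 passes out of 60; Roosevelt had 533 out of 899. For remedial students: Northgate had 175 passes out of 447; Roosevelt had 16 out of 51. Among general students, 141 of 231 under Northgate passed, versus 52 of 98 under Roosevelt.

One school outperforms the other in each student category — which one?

Honors: Northgate 41/60 = 68.3%, Roosevelt 533/899 = 59.3% → Northgate
Remedial: Northgate 175/447 = 39.1%, Roosevelt 16/51 = 31.4% → Northgate
General: Northgate 141/231 = 61.0%, Roosevelt 52/98 = 53.1% → Northgate
Northgate has the higher rate in all 3 groups.

Northgate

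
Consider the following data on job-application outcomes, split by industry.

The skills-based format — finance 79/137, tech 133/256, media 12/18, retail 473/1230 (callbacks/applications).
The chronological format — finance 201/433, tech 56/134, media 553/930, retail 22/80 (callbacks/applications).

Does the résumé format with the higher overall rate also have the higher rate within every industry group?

No

Finance: the skills-based format 79/137 = 57.7%, the chronological format 201/433 = 46.4% → the skills-based format
Tech: the skills-based format 133/256 = 52.0%, the chronological format 56/134 = 41.8% → the skills-based format
Media: the skills-based format 12/18 = 66.7%, the chronological format 553/930 = 59.5% → the skills-based format
Retail: the skills-based format 473/1230 = 38.5%, the chronological format 22/80 = 27.5% → the skills-based format
Overall: the skills-based format 697/1641 = 42.5%, the chronological format 832/1577 = 52.8% → the chronological format
The skills-based format wins each industry group but the chronological format wins overall — the comparison reverses. The skills-based format's applications skew toward retail, which has a lower base rate.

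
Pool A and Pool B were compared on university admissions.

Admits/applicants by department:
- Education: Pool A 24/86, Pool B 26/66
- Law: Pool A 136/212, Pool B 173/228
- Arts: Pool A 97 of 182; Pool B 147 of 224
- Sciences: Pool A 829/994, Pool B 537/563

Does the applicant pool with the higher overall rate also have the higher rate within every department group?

Yes

Education: Pool A 24/86 = 27.9%, Pool B 26/66 = 39.4% → Pool B
Law: Pool A 136/212 = 64.2%, Pool B 173/228 = 75.9% → Pool B
Arts: Pool A 97/182 = 53.3%, Pool B 147/224 = 65.6% → Pool B
Sciences: Pool A 829/994 = 83.4%, Pool B 537/563 = 95.4% → Pool B
Overall: Pool A 1086/1474 = 73.7%, Pool B 883/1081 = 81.7% → Pool B
Pool B wins overall and in every department group — no reversal.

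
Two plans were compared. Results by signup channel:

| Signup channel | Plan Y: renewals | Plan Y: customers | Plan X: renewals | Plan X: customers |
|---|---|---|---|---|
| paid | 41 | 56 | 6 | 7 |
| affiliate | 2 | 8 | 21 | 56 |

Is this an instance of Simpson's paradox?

Paid: Plan Y 41/56 = 73.2%, Plan X 6/7 = 85.7% → Plan X
Affiliate: Plan Y 2/8 = 25.0%, Plan X 21/56 = 37.5% → Plan X
Overall: Plan Y 43/64 = 67.2%, Plan X 27/63 = 42.9% → Plan Y
Plan X wins each signup group but Plan Y wins overall — the comparison reverses. Plan X's customers skew toward affiliate, which has a lower base rate.

Yes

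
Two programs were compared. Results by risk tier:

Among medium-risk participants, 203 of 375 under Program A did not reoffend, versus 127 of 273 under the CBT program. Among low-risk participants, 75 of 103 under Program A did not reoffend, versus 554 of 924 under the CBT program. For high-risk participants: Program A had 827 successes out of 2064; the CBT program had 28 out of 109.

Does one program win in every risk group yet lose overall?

Medium-risk: Program A 203/375 = 54.1%, the CBT program 127/273 = 46.5% → Program A
Low-risk: Program A 75/103 = 72.8%, the CBT program 554/924 = 60.0% → Program A
High-risk: Program A 827/2064 = 40.1%, the CBT program 28/109 = 25.7% → Program A
Overall: Program A 1105/2542 = 43.5%, the CBT program 709/1306 = 54.3% → the CBT program
Program A wins each risk group but the CBT program wins overall — the comparison reverses. Program A's participants skew toward high-risk, which has a lower base rate.

Yes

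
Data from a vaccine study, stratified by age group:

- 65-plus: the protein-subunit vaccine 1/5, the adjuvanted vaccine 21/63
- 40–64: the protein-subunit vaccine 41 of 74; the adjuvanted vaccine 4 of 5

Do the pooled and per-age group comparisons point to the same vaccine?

65-plus: the protein-subunit vaccine 1/5 = 20.0%, the adjuvanted vaccine 21/63 = 33.3% → the adjuvanted vaccine
40–64: the protein-subunit vaccine 41/74 = 55.4%, the adjuvanted vaccine 4/5 = 80.0% → the adjuvanted vaccine
Overall: the protein-subunit vaccine 42/79 = 53.2%, the adjuvanted vaccine 25/68 = 36.8% → the protein-subunit vaccine
The adjuvanted vaccine wins each age group but the protein-subunit vaccine wins overall — the comparison reverses. The adjuvanted vaccine's recipients skew toward 65-plus, which has a lower base rate.

No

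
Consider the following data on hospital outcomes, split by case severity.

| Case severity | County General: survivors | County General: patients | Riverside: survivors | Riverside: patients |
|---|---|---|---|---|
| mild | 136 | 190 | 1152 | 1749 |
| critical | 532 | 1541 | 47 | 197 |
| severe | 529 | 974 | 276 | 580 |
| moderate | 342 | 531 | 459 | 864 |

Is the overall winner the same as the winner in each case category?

No

Mild: County General 136/190 = 71.6%, Riverside 1152/1749 = 65.9% → County General
Critical: County General 532/1541 = 34.5%, Riverside 47/197 = 23.9% → County General
Severe: County General 529/974 = 54.3%, Riverside 276/580 = 47.6% → County General
Moderate: County General 342/531 = 64.4%, Riverside 459/864 = 53.1% → County General
Overall: County General 1539/3236 = 47.6%, Riverside 1934/3390 = 57.1% → Riverside
County General wins each case group but Riverside wins overall — the comparison reverses. County General's patients skew toward critical, which has a lower base rate.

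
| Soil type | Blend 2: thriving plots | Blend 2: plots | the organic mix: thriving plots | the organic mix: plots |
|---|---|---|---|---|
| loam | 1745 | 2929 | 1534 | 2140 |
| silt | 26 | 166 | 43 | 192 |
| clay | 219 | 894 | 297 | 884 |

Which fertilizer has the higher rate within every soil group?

the organic mix

Loam: Blend 2 1745/2929 = 59.6%, the organic mix 1534/2140 = 71.7% → the organic mix
Silt: Blend 2 26/166 = 15.7%, the organic mix 43/192 = 22.4% → the organic mix
Clay: Blend 2 219/894 = 24.5%, the organic mix 297/884 = 33.6% → the organic mix
The organic mix has the higher rate in all 3 groups.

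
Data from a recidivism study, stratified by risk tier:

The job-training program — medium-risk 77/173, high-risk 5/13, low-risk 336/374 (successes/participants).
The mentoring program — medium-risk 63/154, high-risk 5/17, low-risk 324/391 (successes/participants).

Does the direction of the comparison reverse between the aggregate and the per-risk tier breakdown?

Medium-risk: the job-training program 77/173 = 44.5%, the mentoring program 63/154 = 40.9% → the job-training program
High-risk: the job-training program 5/13 = 38.5%, the mentoring program 5/17 = 29.4% → the job-training program
Low-risk: the job-training program 336/374 = 89.8%, the mentoring program 324/391 = 82.9% → the job-training program
Overall: the job-training program 418/560 = 74.6%, the mentoring program 392/562 = 69.8% → the job-training program
The job-training program wins overall and in every risk group — no reversal.

No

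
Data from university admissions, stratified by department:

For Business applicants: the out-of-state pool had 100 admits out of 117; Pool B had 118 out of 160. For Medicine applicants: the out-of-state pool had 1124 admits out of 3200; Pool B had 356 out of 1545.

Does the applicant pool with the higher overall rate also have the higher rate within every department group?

Business: the out-of-state pool 100/117 = 85.5%, Pool B 118/160 = 73.8% → the out-of-state pool
Medicine: the out-of-state pool 1124/3200 = 35.1%, Pool B 356/1545 = 23.0% → the out-of-state pool
Overall: the out-of-state pool 1224/3317 = 36.9%, Pool B 474/1705 = 27.8% → the out-of-state pool
The out-of-state pool wins overall and in every department group — no reversal.

Yes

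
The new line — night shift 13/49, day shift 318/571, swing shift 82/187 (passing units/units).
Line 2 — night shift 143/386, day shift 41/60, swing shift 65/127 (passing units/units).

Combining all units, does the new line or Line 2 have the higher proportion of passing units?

the new line

Night shift: the new line 13/49 = 26.5%, Line 2 143/386 = 37.0% → Line 2
Day shift: the new line 318/571 = 55.7%, Line 2 41/60 = 68.3% → Line 2
Swing shift: the new line 82/187 = 43.9%, Line 2 65/127 = 51.2% → Line 2
Overall: the new line 413/807 = 51.2%, Line 2 249/573 = 43.5% → the new line
(Line 2 wins every shift group but the new line wins overall — Line 2's units skew toward the low-rate night shift group.)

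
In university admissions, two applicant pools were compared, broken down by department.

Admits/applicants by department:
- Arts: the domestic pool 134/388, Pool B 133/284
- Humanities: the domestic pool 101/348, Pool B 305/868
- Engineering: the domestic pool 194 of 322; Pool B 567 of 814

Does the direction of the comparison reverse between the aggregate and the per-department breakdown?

Arts: the domestic pool 134/388 = 34.5%, Pool B 133/284 = 46.8% → Pool B
Humanities: the domestic pool 101/348 = 29.0%, Pool B 305/868 = 35.1% → Pool B
Engineering: the domestic pool 194/322 = 60.2%, Pool B 567/814 = 69.7% → Pool B
Overall: the domestic pool 429/1058 = 40.5%, Pool B 1005/1966 = 51.1% → Pool B
Pool B wins overall and in every department group — no reversal.

No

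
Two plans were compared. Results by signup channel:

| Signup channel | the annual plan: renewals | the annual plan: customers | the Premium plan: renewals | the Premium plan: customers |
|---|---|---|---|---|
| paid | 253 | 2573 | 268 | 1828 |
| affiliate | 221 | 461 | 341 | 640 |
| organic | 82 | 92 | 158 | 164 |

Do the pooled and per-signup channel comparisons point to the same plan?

Yes

Paid: the annual plan 253/2573 = 9.8%, the Premium plan 268/1828 = 14.7% → the Premium plan
Affiliate: the annual plan 221/461 = 47.9%, the Premium plan 341/640 = 53.3% → the Premium plan
Organic: the annual plan 82/92 = 89.1%, the Premium plan 158/164 = 96.3% → the Premium plan
Overall: the annual plan 556/3126 = 17.8%, the Premium plan 767/2632 = 29.1% → the Premium plan
The Premium plan wins overall and in every signup group — no reversal.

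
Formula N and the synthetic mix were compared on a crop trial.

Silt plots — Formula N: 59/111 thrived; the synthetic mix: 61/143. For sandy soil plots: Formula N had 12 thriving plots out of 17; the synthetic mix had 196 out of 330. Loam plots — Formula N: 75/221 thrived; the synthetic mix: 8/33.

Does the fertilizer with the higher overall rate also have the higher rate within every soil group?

No

Silt: Formula N 59/111 = 53.2%, the synthetic mix 61/143 = 42.7% → Formula N
Sandy soil: Formula N 12/17 = 70.6%, the synthetic mix 196/330 = 59.4% → Formula N
Loam: Formula N 75/221 = 33.9%, the synthetic mix 8/33 = 24.2% → Formula N
Overall: Formula N 146/349 = 41.8%, the synthetic mix 265/506 = 52.4% → the synthetic mix
Formula N wins each soil group but the synthetic mix wins overall — the comparison reverses. Formula N's plots skew toward loam, which has a lower base rate.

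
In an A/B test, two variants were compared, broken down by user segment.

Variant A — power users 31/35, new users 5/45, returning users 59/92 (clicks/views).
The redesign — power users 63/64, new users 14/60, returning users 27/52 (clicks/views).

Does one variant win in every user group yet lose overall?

Power users: Variant A 31/35 = 88.6%, the redesign 63/64 = 98.4% → the redesign
New users: Variant A 5/45 = 11.1%, the redesign 14/60 = 23.3% → the redesign
Returning users: Variant A 59/92 = 64.1%, the redesign 27/52 = 51.9% → Variant A
Overall: Variant A 95/172 = 55.2%, the redesign 104/176 = 59.1% → the redesign
Neither sweeps: Variant A wins 1 of 3 groups, the redesign wins 2. The redesign wins overall but not every group — no Simpson reversal.

No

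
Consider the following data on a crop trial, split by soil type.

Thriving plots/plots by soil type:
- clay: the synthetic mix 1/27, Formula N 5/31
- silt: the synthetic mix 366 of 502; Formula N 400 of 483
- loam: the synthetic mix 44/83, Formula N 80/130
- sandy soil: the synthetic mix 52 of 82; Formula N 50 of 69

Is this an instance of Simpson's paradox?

Clay: the synthetic mix 1/27 = 3.7%, Formula N 5/31 = 16.1% → Formula N
Silt: the synthetic mix 366/502 = 72.9%, Formula N 400/483 = 82.8% → Formula N
Loam: the synthetic mix 44/83 = 53.0%, Formula N 80/130 = 61.5% → Formula N
Sandy soil: the synthetic mix 52/82 = 63.4%, Formula N 50/69 = 72.5% → Formula N
Overall: the synthetic mix 463/694 = 66.7%, Formula N 535/713 = 75.0% → Formula N
Formula N wins overall and in every soil group — no reversal.

No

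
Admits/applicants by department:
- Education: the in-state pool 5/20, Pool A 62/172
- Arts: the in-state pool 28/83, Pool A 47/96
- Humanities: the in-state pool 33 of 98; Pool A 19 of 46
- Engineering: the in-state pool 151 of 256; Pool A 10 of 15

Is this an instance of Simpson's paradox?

Yes

Education: the in-state pool 5/20 = 25.0%, Pool A 62/172 = 36.0% → Pool A
Arts: the in-state pool 28/83 = 33.7%, Pool A 47/96 = 49.0% → Pool A
Humanities: the in-state pool 33/98 = 33.7%, Pool A 19/46 = 41.3% → Pool A
Engineering: the in-state pool 151/256 = 59.0%, Pool A 10/15 = 66.7% → Pool A
Overall: the in-state pool 217/457 = 47.5%, Pool A 138/329 = 41.9% → the in-state pool
Pool A wins each department group but the in-state pool wins overall — the comparison reverses. Pool A's applicants skew toward Education, which has a lower base rate.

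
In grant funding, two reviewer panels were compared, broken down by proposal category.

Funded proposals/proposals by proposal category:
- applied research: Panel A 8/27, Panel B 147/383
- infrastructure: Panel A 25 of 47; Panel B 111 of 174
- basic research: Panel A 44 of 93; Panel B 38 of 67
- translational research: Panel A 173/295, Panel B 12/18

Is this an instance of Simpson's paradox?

Yes

Applied research: Panel A 8/27 = 29.6%, Panel B 147/383 = 38.4% → Panel B
Infrastructure: Panel A 25/47 = 53.2%, Panel B 111/174 = 63.8% → Panel B
Basic research: Panel A 44/93 = 47.3%, Panel B 38/67 = 56.7% → Panel B
Translational research: Panel A 173/295 = 58.6%, Panel B 12/18 = 66.7% → Panel B
Overall: Panel A 250/462 = 54.1%, Panel B 308/642 = 48.0% → Panel A
Panel B wins each proposal group but Panel A wins overall — the comparison reverses. Panel B's proposals skew toward applied research, which has a lower base rate.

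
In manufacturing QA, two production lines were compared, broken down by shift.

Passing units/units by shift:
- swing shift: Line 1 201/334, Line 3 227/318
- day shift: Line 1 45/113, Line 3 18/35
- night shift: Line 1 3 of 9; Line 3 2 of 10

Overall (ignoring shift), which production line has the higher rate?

Line 3

Swing shift: Line 1 201/334 = 60.2%, Line 3 227/318 = 71.4% → Line 3
Day shift: Line 1 45/113 = 39.8%, Line 3 18/35 = 51.4% → Line 3
Night shift: Line 1 3/9 = 33.3%, Line 3 2/10 = 20.0% → Line 1
Overall: Line 1 249/456 = 54.6%, Line 3 247/363 = 68.0% → Line 3
(Neither sweeps every shift group, but Line 3 has the higher pooled rate.)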